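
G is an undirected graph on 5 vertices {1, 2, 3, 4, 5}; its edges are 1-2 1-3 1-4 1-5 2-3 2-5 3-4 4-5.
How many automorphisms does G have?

Vertex 1 is the unique vertex of degree 4; the remaining 4 vertices each have degree 3 and induce a cycle, so G is the wheel on 5 vertices with hub 1. Every automorphism fixes the hub and acts on the rim 4-cycle, so Aut(G) ≅ Aut(C_4) = D_4 of order 8.

8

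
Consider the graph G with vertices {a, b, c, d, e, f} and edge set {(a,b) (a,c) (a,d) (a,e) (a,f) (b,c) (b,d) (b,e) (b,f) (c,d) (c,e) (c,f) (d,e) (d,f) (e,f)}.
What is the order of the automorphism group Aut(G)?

All 6 vertices are pairwise adjacent: G = K_6. Any permutation of the 6 vertices preserves K_6, so Aut(K_6) = S_6 of order 6! = 720.

720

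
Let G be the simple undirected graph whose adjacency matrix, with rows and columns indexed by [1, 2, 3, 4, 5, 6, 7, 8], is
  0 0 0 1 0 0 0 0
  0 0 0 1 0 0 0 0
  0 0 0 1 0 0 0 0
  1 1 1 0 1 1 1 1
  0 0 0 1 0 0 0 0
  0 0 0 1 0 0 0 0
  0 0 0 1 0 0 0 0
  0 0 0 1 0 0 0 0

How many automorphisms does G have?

5040

Vertex 4 has degree 7 and every other vertex has degree 1, so G is the star K_{1,7} with centre 4. Any automorphism fixes the centre and permutes the 7 leaves freely, so Aut(G) ≅ S_7 of order 7! = 5040.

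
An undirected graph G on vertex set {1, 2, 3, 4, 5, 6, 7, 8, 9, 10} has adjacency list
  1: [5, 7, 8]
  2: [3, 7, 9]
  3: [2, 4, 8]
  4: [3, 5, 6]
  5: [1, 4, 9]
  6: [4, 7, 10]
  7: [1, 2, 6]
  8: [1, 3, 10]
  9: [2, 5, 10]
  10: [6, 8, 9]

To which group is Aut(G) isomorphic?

G is 3-regular on 10 vertices with no triangles and no 4-cycles (girth 5): this is the Petersen graph. Viewing the Petersen graph as the Kneser graph K(5,2) — vertices are 2-subsets of {1,…,5}, edges join disjoint pairs — its automorphisms are exactly the permutations of the 5-element set, so Aut ≅ S_5 of order 120.

the symmetric group S_5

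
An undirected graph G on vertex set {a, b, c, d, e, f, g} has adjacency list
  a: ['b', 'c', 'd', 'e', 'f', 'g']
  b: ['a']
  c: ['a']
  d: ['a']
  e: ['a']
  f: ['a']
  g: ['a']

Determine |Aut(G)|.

720

Vertex a has degree 6 and every other vertex has degree 1, so G is the star K_{1,6} with centre a. Any automorphism fixes the centre and permutes the 6 leaves freely, so Aut(G) ≅ S_6 of order 6! = 720.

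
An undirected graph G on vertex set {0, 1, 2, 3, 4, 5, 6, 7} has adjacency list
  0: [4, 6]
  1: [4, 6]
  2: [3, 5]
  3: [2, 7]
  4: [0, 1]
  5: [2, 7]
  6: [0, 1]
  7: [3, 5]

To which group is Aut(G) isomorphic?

(D_4 × D_4) ⋊ Z_2

G has two connected components, {2, 3, 5, 7} and {0, 1, 4, 6}; each is 2-regular, so G = C_4 ⊔ C_4. With two isomorphic components, Aut(G) = Aut(C_4) ≀ S_2 = (D_4 × D_4) ⋊ Z_2: permute each cycle by D_4, then optionally swap the two cycles. Order 2·(2·4)² = 128.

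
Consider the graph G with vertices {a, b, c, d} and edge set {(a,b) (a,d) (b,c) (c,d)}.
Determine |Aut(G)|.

8

G is 2-regular and bipartite on 2^2 = 4 vertices with girth 4; it is the hypercube graph Q_2. The symmetry group of the 2-cube is the hyperoctahedral group B_2 = Z_2 ≀ S_2, of order 2^2·2! = 8.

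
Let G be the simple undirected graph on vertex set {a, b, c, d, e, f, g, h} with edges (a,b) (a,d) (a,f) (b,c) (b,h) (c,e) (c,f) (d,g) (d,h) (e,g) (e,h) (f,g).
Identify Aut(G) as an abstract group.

Z_2^3 ⋊ S_3

G is 3-regular and bipartite on 2^3 = 8 vertices with girth 4; it is the hypercube graph Q_3. The symmetry group of the 3-cube is the hyperoctahedral group B_3 = Z_2 ≀ S_3, of order 2^3·3! = 48.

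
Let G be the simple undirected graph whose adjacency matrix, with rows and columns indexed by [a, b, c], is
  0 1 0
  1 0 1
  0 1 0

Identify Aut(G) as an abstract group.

The degree sequence is [1, 2, 1]; the two degree-1 vertices a and c are the ends of a path, so G = P_3. The only nontrivial automorphism of a path is the end-to-end reflection, so Aut(G) ≅ Z_2.

C_2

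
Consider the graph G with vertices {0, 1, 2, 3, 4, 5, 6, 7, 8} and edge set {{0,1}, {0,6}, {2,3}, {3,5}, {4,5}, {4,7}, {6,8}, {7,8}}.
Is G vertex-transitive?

No

Automorphisms preserve degree, but G has vertices of degree 1 and vertices of degree 2; no automorphism maps one to the other, so G is not vertex-transitive.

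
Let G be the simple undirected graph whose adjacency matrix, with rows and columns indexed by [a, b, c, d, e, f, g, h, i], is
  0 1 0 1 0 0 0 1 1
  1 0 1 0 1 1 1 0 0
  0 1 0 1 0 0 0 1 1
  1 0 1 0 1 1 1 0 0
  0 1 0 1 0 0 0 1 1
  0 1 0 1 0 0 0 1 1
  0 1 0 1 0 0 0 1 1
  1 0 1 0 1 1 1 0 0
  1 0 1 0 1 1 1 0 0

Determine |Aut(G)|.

2880

The vertices split by degree into {b, d, h, i} (degree 5) and {a, c, e, f, g} (degree 4); every edge runs between the two parts, so G is the complete bipartite graph K_{4,5}. Automorphisms preserve the bipartition setwise (since the parts differ in size) and act as S_4 × S_5 within it; |Aut| = 2880.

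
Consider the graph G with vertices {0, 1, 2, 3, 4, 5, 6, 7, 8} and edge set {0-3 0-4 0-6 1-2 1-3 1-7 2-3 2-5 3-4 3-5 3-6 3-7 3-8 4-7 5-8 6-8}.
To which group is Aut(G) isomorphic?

Vertex 3 is the unique vertex of degree 8; the remaining 8 vertices each have degree 3 and induce a cycle, so G is the wheel on 9 vertices with hub 3. Every automorphism fixes the hub and acts on the rim 8-cycle, so Aut(G) ≅ Aut(C_8) = D_8 of order 16.

D_8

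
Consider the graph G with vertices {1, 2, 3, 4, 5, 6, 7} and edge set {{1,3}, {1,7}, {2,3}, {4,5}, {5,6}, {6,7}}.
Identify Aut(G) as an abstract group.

the cyclic group of order 2

The degree sequence is [2, 1, 2, 1, 2, 2, 2]; the two degree-1 vertices 2 and 4 are the ends of a path, so G = P_7. The only nontrivial automorphism of a path is the end-to-end reflection, so Aut(G) ≅ Z_2.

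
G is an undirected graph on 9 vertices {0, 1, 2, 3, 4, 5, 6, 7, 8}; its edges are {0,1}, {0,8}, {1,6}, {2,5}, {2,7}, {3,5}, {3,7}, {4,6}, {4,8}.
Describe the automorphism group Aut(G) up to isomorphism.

D_5 × D_4

G has two connected components, {0, 1, 4, 6, 8} and {2, 3, 5, 7}; each is 2-regular, so G = C_5 ⊔ C_4. No automorphism exchanges components of different sizes, hence Aut(G) is the direct product D_5 × D_4, order 80.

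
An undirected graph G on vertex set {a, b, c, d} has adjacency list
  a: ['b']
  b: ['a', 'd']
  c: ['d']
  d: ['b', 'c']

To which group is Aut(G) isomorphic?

C_2

The degree sequence is [1, 2, 1, 2]; the two degree-1 vertices a and c are the ends of a path, so G = P_4. The only nontrivial automorphism of a path is the end-to-end reflection, so Aut(G) ≅ Z_2.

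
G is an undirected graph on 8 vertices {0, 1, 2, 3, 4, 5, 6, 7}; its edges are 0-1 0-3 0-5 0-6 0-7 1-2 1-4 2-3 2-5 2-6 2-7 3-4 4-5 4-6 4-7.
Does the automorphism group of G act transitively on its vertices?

No

Automorphisms preserve degree, but G has vertices of degree 3 and vertices of degree 5; no automorphism maps one to the other, so G is not vertex-transitive.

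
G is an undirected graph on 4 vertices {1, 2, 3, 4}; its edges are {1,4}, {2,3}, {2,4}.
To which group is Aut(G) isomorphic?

Z_2

The degree sequence is [1, 2, 1, 2]; the two degree-1 vertices 1 and 3 are the ends of a path, so G = P_4. A path has exactly one nontrivial symmetry — reversal — giving Aut(G) of order 2.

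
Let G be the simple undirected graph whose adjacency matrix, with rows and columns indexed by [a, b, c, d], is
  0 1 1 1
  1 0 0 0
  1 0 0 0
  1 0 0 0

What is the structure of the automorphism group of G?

Vertex a has degree 3 and every other vertex has degree 1, so G is the star K_{1,3} with centre a. The 3 leaves are pairwise interchangeable while the centre is fixed, giving Aut(G) = S_3.

S_3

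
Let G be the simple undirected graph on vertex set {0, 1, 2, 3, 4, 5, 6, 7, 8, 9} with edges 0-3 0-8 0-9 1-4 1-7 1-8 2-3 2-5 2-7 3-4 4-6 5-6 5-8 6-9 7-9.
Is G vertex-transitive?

G is 3-regular on 10 vertices with no triangles and no 4-cycles (girth 5): this is the Petersen graph. It is a classical fact that the Petersen graph has automorphism group S_5 (order 120), arising from its description as the Kneser graph K(5,2). Under this action every vertex can be carried to every other, so G is vertex-transitive.

Yes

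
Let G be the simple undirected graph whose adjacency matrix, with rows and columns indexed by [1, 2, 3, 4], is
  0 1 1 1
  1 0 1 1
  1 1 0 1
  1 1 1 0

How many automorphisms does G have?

24

Every vertex has degree 3, so G is the complete graph K_4. Any permutation of the 4 vertices preserves K_4, so Aut(K_4) = S_4 of order 4! = 24.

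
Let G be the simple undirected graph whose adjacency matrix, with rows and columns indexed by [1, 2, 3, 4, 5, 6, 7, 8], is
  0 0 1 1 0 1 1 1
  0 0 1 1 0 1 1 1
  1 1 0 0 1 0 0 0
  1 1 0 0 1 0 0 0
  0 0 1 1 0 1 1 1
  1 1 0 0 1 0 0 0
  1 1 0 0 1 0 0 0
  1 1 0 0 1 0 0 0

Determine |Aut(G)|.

The vertices split by degree into {1, 2, 5} (degree 5) and {3, 4, 6, 7, 8} (degree 3); every edge runs between the two parts, so G is the complete bipartite graph K_{3,5}. Automorphisms preserve the bipartition setwise (since the parts differ in size) and act as S_5 × S_3 within it; |Aut| = 720.

720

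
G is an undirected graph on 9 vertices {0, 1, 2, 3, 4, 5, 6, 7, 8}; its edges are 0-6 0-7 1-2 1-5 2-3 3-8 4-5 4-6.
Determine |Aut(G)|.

2

The degree sequence is [2, 2, 2, 2, 2, 2, 2, 1, 1]; the two degree-1 vertices 7 and 8 are the ends of a path, so G = P_9. A path has exactly one nontrivial symmetry — reversal — giving Aut(G) of order 2.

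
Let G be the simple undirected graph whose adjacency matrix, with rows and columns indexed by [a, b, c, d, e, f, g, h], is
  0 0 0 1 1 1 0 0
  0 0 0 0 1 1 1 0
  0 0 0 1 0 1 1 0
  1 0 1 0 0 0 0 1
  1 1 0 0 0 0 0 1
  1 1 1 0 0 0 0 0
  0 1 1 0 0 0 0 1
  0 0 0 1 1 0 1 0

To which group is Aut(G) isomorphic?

the hyperoctahedral group B_3

G is 3-regular and bipartite on 2^3 = 8 vertices with girth 4; it is the hypercube graph Q_3. The symmetry group of the 3-cube is the hyperoctahedral group B_3 = Z_2 ≀ S_3, of order 2^3·3! = 48.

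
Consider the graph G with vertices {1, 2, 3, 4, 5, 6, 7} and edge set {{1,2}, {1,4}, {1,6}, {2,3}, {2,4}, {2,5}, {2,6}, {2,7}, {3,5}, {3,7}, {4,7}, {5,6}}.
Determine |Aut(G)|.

Vertex 2 is the unique vertex of degree 6; the remaining 6 vertices each have degree 3 and induce a cycle, so G is the wheel on 7 vertices with hub 2. With the hub fixed, the remaining symmetry is that of the rim cycle C_6, giving the dihedral group D_6.

12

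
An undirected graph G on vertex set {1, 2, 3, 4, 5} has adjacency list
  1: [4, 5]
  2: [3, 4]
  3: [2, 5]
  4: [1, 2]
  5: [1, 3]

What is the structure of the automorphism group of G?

Every vertex has degree 2 and the graph is connected, so G is the 5-cycle C_5. The automorphisms of the 5-cycle are exactly the symmetries of a regular 5-gon: the dihedral group D_5, |D_5| = 10.

the dihedral group of order 10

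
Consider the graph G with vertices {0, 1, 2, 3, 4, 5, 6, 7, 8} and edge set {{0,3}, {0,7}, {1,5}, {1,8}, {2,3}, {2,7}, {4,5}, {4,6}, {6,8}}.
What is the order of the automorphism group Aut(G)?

G has two connected components, {1, 4, 5, 6, 8} and {0, 2, 3, 7}; each is 2-regular, so G = C_5 ⊔ C_4. No automorphism exchanges components of different sizes, hence Aut(G) is the direct product D_4 × D_5, order 80.

80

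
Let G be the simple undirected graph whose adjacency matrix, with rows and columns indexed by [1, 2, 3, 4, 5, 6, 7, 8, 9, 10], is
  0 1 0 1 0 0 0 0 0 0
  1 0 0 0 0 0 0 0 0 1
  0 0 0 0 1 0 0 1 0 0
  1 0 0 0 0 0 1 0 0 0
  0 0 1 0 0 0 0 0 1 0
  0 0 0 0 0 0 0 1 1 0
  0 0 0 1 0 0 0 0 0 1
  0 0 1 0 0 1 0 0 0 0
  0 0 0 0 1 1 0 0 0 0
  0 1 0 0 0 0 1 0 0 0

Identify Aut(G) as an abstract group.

G has two connected components, {3, 5, 6, 8, 9} and {1, 2, 4, 7, 10}; each is 2-regular, so G = C_5 ⊔ C_5. With two isomorphic components, Aut(G) = Aut(C_5) ≀ S_2 = (D_5 × D_5) ⋊ Z_2: permute each cycle by D_5, then optionally swap the two cycles. Order 2·(2·5)² = 200.

D_5 ≀ Z_2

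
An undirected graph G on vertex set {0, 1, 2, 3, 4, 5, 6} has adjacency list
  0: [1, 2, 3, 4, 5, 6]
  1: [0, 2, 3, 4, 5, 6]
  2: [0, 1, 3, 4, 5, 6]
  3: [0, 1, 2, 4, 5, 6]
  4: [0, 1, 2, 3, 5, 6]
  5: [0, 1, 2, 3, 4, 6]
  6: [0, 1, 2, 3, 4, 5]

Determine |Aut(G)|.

Every vertex has degree 6, so G is the complete graph K_7. Any permutation of the 7 vertices preserves K_7, so Aut(K_7) = S_7 of order 7! = 5040.

5040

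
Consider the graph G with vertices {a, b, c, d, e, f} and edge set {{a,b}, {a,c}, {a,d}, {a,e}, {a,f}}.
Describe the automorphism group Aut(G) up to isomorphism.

Vertex a has degree 5 and every other vertex has degree 1, so G is the star K_{1,5} with centre a. The 5 leaves are pairwise interchangeable while the centre is fixed, giving Aut(G) = S_5.

S_5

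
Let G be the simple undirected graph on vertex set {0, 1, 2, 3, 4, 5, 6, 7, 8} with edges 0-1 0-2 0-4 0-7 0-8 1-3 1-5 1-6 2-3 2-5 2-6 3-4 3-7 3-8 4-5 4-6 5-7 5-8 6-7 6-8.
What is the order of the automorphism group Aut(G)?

2880

The vertices split by degree into {0, 3, 5, 6} (degree 5) and {1, 2, 4, 7, 8} (degree 4); every edge runs between the two parts, so G is the complete bipartite graph K_{4,5}. The parts have unequal sizes, so no automorphism swaps them; each part is permuted independently, giving S_5 × S_4 of order 5!·4! = 2880.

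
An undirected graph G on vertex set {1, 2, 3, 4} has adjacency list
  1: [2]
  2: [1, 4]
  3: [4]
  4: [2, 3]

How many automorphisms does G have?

The degree sequence is [1, 2, 1, 2]; the two degree-1 vertices 1 and 3 are the ends of a path, so G = P_4. A path has exactly one nontrivial symmetry — reversal — giving Aut(G) of order 2.

2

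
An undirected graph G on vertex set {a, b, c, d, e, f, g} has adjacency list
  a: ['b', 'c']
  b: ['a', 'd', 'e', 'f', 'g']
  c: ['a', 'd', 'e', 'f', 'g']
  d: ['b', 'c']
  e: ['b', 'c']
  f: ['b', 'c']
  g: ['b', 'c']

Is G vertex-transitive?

No

Automorphisms preserve degree, but G has vertices of degree 2 and vertices of degree 5; no automorphism maps one to the other, so G is not vertex-transitive.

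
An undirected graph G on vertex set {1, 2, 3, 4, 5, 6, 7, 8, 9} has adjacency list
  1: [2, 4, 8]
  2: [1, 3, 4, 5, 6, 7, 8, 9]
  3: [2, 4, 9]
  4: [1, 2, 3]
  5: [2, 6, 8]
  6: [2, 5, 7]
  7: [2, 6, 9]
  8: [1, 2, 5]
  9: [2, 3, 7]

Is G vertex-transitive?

Vertex 2 is the only vertex of degree 8, so every automorphism fixes it; G is not vertex-transitive.

No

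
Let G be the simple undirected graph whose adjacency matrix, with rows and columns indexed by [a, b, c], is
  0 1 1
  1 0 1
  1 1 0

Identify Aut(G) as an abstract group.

S_3

Every vertex has degree 2, so G is the complete graph K_3. Every bijection on the vertex set is an automorphism of K_3; hence Aut(K_3) ≅ S_3, order 6.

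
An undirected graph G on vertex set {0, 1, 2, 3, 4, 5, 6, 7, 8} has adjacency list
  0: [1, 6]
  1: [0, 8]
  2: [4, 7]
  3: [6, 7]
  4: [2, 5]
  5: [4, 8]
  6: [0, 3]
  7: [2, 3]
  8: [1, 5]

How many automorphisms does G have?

G is 2-regular and connected on 9 vertices, i.e. the cycle C_9. C_9 has 9 rotations and 9 reflections, so Aut(C_9) ≅ D_9 of order 18.

18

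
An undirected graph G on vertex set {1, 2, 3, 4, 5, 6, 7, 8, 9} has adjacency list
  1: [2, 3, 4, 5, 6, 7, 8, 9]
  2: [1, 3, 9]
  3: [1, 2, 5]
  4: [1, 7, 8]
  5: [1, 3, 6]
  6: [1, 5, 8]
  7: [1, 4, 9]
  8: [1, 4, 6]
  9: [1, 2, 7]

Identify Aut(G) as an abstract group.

D_8

Vertex 1 is the unique vertex of degree 8; the remaining 8 vertices each have degree 3 and induce a cycle, so G is the wheel on 9 vertices with hub 1. With the hub fixed, the remaining symmetry is that of the rim cycle C_8, giving the dihedral group D_8.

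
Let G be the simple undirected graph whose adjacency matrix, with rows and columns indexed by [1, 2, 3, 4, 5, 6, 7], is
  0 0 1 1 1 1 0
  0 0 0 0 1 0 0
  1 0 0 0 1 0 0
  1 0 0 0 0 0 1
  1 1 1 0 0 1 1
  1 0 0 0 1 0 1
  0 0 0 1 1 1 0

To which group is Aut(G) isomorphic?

Degrees alone do not determine every vertex (e.g. 3 and 4 both have degree 2), but their neighbour-degree multisets differ: N(3) has degrees [4, 5] while N(4) has degrees [3, 4]. Repeating this refinement separates all vertices, so the only automorphism is the identity.

{e}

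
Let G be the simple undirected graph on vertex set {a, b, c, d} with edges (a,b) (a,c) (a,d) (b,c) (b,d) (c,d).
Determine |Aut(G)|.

All 4 vertices are pairwise adjacent: G = K_4. Any permutation of the 4 vertices preserves K_4, so Aut(K_4) = S_4 of order 4! = 24.

24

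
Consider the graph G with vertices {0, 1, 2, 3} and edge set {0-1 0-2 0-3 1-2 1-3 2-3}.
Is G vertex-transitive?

Yes

Every vertex has degree 3, so G is the complete graph K_4. Every bijection on the vertex set is an automorphism of K_4; hence Aut(K_4) ≅ S_4, order 24. This group acts transitively on the 4 vertices.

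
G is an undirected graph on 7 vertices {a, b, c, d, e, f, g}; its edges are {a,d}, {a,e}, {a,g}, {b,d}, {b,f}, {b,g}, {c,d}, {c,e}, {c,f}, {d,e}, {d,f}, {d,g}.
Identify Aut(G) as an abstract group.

the dihedral group of order 12

Vertex d is the unique vertex of degree 6; the remaining 6 vertices each have degree 3 and induce a cycle, so G is the wheel on 7 vertices with hub d. Every automorphism fixes the hub and acts on the rim 6-cycle, so Aut(G) ≅ Aut(C_6) = D_6 of order 12.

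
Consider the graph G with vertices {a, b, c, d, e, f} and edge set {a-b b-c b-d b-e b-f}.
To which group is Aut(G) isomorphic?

Vertex b has degree 5 and every other vertex has degree 1, so G is the star K_{1,5} with centre b. Any automorphism fixes the centre and permutes the 5 leaves freely, so Aut(G) ≅ S_5 of order 5! = 120.

S_5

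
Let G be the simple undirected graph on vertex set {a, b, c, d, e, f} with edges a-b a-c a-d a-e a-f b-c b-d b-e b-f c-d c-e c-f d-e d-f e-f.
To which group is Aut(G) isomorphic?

Every vertex has degree 5, so G is the complete graph K_6. Any permutation of the 6 vertices preserves K_6, so Aut(K_6) = S_6 of order 6! = 720.

the symmetric group on 6 letters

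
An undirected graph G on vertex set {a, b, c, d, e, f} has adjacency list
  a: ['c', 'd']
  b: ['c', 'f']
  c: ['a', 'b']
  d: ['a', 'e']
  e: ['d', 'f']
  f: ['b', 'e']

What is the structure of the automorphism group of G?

D_6

G is 2-regular and connected on 6 vertices, i.e. the cycle C_6. The automorphisms of the 6-cycle are exactly the symmetries of a regular 6-gon: the dihedral group D_6, |D_6| = 12.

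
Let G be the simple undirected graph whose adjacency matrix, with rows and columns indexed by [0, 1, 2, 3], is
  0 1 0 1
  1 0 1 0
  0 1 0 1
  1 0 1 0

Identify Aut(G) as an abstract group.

G is 2-regular and bipartite with parts {1, 3} and {0, 2} (each part is independent and every cross-pair is an edge), so G = K_{2,2}. Aut(K_{2,2}) is the wreath product S_2 ≀ Z_2: permute within each part, then optionally swap the parts; |Aut| = 2·(2!)² = 8.

S_2 ≀ Z_2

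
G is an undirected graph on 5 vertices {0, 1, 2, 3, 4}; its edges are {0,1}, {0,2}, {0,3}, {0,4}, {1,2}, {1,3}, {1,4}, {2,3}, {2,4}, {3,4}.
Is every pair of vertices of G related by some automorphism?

Every vertex has degree 4, so G is the complete graph K_5. Any permutation of the 5 vertices preserves K_5, so Aut(K_5) = S_5 of order 5! = 120. Under this action every vertex can be carried to every other, so G is vertex-transitive.

Yes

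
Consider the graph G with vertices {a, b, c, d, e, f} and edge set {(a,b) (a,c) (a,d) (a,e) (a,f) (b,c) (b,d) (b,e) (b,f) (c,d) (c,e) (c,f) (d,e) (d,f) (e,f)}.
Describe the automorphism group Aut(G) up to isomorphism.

S_6

Every vertex has degree 5, so G is the complete graph K_6. Every bijection on the vertex set is an automorphism of K_6; hence Aut(K_6) ≅ S_6, order 720.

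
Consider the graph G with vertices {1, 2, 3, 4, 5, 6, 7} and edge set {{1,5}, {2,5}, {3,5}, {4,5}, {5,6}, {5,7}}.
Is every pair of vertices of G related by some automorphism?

Vertex 5 is the only vertex of degree 6, so every automorphism fixes it; G is not vertex-transitive.

No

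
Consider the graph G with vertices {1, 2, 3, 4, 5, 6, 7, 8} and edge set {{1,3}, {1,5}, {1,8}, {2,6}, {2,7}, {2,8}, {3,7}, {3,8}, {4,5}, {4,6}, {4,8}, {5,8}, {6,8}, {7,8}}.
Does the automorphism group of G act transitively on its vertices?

No

Vertex 8 is the only vertex of degree 7, so every automorphism fixes it; G is not vertex-transitive.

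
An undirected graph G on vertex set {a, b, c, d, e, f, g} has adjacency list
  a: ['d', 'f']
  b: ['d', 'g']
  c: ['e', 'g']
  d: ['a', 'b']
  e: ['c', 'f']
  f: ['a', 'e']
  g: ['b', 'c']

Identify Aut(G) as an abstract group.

the dihedral group of order 14

Every vertex has degree 2 and the graph is connected, so G is the 7-cycle C_7. C_7 has 7 rotations and 7 reflections, so Aut(C_7) ≅ D_7 of order 14.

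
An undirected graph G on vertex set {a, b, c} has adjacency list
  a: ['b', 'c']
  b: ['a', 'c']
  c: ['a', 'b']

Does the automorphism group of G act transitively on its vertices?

Yes

Every vertex has degree 2, so G is the complete graph K_3. Every bijection on the vertex set is an automorphism of K_3; hence Aut(K_3) ≅ S_3, order 6. Under this action every vertex can be carried to every other, so G is vertex-transitive.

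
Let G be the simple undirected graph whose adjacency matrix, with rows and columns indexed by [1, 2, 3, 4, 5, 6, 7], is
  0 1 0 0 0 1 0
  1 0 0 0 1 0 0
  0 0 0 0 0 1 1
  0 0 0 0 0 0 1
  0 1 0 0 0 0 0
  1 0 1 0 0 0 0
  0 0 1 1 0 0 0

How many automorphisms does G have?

2

The degree sequence is [2, 2, 2, 1, 1, 2, 2]; the two degree-1 vertices 4 and 5 are the ends of a path, so G = P_7. The only nontrivial automorphism of a path is the end-to-end reflection, so Aut(G) ≅ Z_2.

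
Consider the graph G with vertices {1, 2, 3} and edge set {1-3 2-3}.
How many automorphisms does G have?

The degree sequence is [1, 1, 2]; the two degree-1 vertices 1 and 2 are the ends of a path, so G = P_3. The only nontrivial automorphism of a path is the end-to-end reflection, so Aut(G) ≅ Z_2.

2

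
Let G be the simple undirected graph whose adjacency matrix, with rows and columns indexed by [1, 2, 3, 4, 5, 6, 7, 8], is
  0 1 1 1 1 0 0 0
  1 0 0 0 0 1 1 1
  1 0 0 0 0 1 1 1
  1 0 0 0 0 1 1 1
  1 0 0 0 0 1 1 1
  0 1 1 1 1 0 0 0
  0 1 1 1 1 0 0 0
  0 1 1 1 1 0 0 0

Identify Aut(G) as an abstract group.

G is 4-regular and bipartite with parts {1, 6, 7, 8} and {2, 3, 4, 5} (each part is independent and every cross-pair is an edge), so G = K_{4,4}. Aut(K_{4,4}) is the wreath product S_4 ≀ Z_2: permute within each part, then optionally swap the parts; |Aut| = 2·(4!)² = 1152.

(S_4 × S_4) ⋊ Z_2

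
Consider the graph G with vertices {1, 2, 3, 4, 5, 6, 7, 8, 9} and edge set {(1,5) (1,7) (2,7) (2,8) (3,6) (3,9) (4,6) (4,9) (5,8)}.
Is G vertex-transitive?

G has two connected components, {1, 2, 5, 7, 8} and {3, 4, 6, 9}; each is 2-regular, so G = C_5 ⊔ C_4. The orbit of 1 under Aut(G) is {1, 2, 5, 7, 8}, which does not contain 3, so G is not vertex-transitive.

No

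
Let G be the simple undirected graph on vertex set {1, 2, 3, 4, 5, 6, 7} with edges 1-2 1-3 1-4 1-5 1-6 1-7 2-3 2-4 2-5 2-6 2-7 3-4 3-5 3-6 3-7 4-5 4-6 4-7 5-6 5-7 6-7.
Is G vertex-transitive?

Yes

All 7 vertices are pairwise adjacent: G = K_7. Every bijection on the vertex set is an automorphism of K_7; hence Aut(K_7) ≅ S_7, order 5040. This group acts transitively on the 7 vertices.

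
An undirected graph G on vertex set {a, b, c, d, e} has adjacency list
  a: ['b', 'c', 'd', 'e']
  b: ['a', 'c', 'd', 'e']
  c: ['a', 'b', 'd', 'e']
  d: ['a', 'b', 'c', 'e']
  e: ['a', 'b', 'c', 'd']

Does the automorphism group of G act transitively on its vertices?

All 5 vertices are pairwise adjacent: G = K_5. Every bijection on the vertex set is an automorphism of K_5; hence Aut(K_5) ≅ S_5, order 120. Under this action every vertex can be carried to every other, so G is vertex-transitive.

Yes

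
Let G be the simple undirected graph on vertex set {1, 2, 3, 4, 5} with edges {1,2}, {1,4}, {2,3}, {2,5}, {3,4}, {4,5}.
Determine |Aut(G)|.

12

The vertices split by degree into {2, 4} (degree 3) and {1, 3, 5} (degree 2); every edge runs between the two parts, so G is the complete bipartite graph K_{2,3}. Automorphisms preserve the bipartition setwise (since the parts differ in size) and act as S_2 × S_3 within it; |Aut| = 12.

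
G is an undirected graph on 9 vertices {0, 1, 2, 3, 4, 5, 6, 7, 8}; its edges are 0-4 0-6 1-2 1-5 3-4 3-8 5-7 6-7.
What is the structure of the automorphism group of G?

the cyclic group of order 2

The degree sequence is [2, 2, 1, 2, 2, 2, 2, 2, 1]; the two degree-1 vertices 2 and 8 are the ends of a path, so G = P_9. A path has exactly one nontrivial symmetry — reversal — giving Aut(G) of order 2.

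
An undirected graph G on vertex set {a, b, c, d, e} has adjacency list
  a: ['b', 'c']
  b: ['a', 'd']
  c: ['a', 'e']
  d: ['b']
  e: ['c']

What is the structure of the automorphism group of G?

the cyclic group of order 2

The degree sequence is [2, 2, 2, 1, 1]; the two degree-1 vertices d and e are the ends of a path, so G = P_5. A path has exactly one nontrivial symmetry — reversal — giving Aut(G) of order 2.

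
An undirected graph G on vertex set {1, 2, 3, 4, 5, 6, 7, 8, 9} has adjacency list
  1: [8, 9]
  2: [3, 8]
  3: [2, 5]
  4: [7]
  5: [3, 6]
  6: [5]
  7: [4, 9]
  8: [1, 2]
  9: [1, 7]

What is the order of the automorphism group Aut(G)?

2

The degree sequence is [2, 2, 2, 1, 2, 1, 2, 2, 2]; the two degree-1 vertices 4 and 6 are the ends of a path, so G = P_9. A path has exactly one nontrivial symmetry — reversal — giving Aut(G) of order 2.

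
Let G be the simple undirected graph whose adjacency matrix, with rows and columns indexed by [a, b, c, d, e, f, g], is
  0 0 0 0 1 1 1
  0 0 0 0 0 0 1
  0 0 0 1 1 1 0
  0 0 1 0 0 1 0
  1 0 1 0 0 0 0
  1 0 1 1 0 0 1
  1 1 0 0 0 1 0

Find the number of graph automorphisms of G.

Degrees alone do not determine every vertex (e.g. a and c both have degree 3), but their neighbour-degree multisets differ: N(a) has degrees [2, 3, 4] while N(c) has degrees [2, 2, 4]. Repeating this refinement separates all vertices, so the only automorphism is the identity.

1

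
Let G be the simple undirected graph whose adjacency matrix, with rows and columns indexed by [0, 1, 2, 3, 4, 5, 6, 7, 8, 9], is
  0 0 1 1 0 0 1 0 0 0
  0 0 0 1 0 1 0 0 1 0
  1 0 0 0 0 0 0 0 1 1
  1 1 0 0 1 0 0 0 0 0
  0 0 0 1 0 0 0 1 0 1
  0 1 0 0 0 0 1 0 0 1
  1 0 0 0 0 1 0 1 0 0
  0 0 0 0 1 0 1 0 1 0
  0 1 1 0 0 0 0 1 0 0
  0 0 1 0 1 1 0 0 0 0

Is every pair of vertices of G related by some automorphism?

Yes

G is 3-regular on 10 vertices with no triangles and no 4-cycles (girth 5): this is the Petersen graph. It is a classical fact that the Petersen graph has automorphism group S_5 (order 120), arising from its description as the Kneser graph K(5,2). This group acts transitively on the 10 vertices.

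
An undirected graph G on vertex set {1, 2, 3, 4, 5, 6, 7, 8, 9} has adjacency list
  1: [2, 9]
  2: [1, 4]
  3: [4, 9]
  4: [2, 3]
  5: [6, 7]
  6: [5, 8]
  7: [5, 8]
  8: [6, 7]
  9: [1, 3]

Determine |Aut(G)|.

G has two connected components, {1, 2, 3, 4, 9} and {5, 6, 7, 8}; each is 2-regular, so G = C_5 ⊔ C_4. No automorphism exchanges components of different sizes, hence Aut(G) is the direct product D_4 × D_5, order 80.

80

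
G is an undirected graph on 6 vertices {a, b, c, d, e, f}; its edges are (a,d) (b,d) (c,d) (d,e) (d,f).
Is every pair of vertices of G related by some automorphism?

No

Vertex d is the only vertex of degree 5, so every automorphism fixes it; G is not vertex-transitive.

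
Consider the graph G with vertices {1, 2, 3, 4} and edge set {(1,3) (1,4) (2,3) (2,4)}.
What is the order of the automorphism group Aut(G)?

8

Every vertex has degree 2 and the graph is connected, so G is the 4-cycle C_4. The automorphisms of the 4-cycle are exactly the symmetries of a regular 4-gon: the dihedral group D_4, |D_4| = 8.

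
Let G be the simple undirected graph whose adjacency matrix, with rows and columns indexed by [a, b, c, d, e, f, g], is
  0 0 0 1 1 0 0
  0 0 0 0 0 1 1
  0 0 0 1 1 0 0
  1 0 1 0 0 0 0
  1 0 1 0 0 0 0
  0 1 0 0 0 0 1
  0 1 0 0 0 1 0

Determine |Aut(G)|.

G has two connected components, {a, c, d, e} and {b, f, g}; each is 2-regular, so G = C_4 ⊔ C_3. No automorphism exchanges components of different sizes, hence Aut(G) is the direct product D_3 × D_4, order 48.

48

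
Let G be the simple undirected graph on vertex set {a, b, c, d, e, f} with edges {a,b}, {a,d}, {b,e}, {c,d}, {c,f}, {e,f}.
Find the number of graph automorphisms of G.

12

G is 2-regular and connected on 6 vertices, i.e. the cycle C_6. C_6 has 6 rotations and 6 reflections, so Aut(C_6) ≅ D_6 of order 12.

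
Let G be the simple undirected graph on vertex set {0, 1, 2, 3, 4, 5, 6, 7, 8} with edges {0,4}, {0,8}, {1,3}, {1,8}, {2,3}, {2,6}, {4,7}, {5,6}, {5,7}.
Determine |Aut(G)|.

18

Every vertex has degree 2 and the graph is connected, so G is the 9-cycle C_9. The automorphisms of the 9-cycle are exactly the symmetries of a regular 9-gon: the dihedral group D_9, |D_9| = 18.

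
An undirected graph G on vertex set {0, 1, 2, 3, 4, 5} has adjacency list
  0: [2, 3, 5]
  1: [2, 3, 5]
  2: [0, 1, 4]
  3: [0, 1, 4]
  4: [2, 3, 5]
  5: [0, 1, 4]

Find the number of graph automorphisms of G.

G is 3-regular and bipartite with parts {0, 1, 4} and {2, 3, 5} (each part is independent and every cross-pair is an edge), so G = K_{3,3}. Each part can be permuted independently (S_3 × S_3) and the two equal-size parts can also be swapped, giving (S_3 × S_3) ⋊ Z_2 of order 2·(3!)² = 72.

72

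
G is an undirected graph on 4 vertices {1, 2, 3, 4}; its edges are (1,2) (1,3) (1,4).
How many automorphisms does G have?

6

Vertex 1 has degree 3 and every other vertex has degree 1, so G is the star K_{1,3} with centre 1. The 3 leaves are pairwise interchangeable while the centre is fixed, giving Aut(G) = S_3.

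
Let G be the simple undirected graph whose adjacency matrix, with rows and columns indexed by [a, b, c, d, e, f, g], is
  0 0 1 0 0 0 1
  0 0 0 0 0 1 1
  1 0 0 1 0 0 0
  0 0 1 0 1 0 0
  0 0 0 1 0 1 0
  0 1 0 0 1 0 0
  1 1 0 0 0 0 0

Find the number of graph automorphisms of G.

G is 2-regular and connected on 7 vertices, i.e. the cycle C_7. The automorphisms of the 7-cycle are exactly the symmetries of a regular 7-gon: the dihedral group D_7, |D_7| = 14.

14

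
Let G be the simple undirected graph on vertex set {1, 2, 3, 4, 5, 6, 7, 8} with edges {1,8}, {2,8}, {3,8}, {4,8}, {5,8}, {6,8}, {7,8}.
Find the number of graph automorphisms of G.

5040

Vertex 8 has degree 7 and every other vertex has degree 1, so G is the star K_{1,7} with centre 8. The 7 leaves are pairwise interchangeable while the centre is fixed, giving Aut(G) = S_7.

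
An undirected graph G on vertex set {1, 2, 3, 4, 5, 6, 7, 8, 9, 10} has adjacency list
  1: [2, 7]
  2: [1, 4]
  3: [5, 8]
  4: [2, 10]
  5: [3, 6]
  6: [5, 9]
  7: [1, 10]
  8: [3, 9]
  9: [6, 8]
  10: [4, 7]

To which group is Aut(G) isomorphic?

(D_5 × D_5) ⋊ Z_2

G has two connected components, {1, 2, 4, 7, 10} and {3, 5, 6, 8, 9}; each is 2-regular, so G = C_5 ⊔ C_5. Aut of a disjoint union of two copies of C_5 is the wreath product D_5 ≀ Z_2, of order 2·10² = 200.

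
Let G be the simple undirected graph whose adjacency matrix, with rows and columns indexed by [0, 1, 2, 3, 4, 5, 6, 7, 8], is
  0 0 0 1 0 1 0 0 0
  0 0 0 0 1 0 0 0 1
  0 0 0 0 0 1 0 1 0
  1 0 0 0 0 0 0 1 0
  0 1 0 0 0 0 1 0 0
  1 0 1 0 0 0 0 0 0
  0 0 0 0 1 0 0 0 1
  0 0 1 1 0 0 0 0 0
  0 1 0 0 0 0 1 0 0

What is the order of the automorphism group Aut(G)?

80

G has two connected components, {0, 2, 3, 5, 7} and {1, 4, 6, 8}; each is 2-regular, so G = C_5 ⊔ C_4. No automorphism exchanges components of different sizes, hence Aut(G) is the direct product D_4 × D_5, order 80.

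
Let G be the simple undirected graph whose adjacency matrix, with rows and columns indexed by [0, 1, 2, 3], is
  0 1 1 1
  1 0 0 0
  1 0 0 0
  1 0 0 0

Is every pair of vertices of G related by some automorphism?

Vertex 0 is the only vertex of degree 3, so every automorphism fixes it; G is not vertex-transitive.

No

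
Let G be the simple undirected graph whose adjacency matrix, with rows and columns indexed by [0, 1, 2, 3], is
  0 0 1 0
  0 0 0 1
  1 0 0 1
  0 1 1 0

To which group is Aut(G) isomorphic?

Z_2

The degree sequence is [1, 1, 2, 2]; the two degree-1 vertices 0 and 1 are the ends of a path, so G = P_4. A path has exactly one nontrivial symmetry — reversal — giving Aut(G) of order 2.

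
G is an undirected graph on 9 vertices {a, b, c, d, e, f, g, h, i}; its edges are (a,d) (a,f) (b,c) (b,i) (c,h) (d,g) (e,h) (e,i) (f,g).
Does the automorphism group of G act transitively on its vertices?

G has two connected components, {b, c, e, h, i} and {a, d, f, g}; each is 2-regular, so G = C_5 ⊔ C_4. The orbit of a under Aut(G) is {a, d, f, g}, which does not contain b, so G is not vertex-transitive.

No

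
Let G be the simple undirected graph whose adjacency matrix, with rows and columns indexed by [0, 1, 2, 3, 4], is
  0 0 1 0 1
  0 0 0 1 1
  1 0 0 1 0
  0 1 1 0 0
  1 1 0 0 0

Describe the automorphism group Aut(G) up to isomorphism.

G is 2-regular and connected on 5 vertices, i.e. the cycle C_5. C_5 has 5 rotations and 5 reflections, so Aut(C_5) ≅ D_5 of order 10.

D_5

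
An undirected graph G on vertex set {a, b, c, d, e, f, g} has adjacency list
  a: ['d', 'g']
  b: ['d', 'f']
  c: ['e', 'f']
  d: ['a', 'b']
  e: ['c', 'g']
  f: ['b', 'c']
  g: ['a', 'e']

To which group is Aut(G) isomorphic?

D_7

Every vertex has degree 2 and the graph is connected, so G is the 7-cycle C_7. The automorphisms of the 7-cycle are exactly the symmetries of a regular 7-gon: the dihedral group D_7, |D_7| = 14.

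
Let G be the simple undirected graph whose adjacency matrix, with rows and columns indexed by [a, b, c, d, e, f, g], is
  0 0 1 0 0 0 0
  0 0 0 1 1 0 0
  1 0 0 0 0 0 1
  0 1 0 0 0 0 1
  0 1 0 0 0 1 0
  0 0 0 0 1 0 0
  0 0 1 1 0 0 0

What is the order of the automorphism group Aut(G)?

2

The degree sequence is [1, 2, 2, 2, 2, 1, 2]; the two degree-1 vertices a and f are the ends of a path, so G = P_7. A path has exactly one nontrivial symmetry — reversal — giving Aut(G) of order 2.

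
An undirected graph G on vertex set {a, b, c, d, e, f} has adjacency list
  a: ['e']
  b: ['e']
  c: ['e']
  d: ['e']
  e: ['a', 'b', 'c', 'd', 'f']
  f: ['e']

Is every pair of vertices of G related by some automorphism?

No

Vertex e is the only vertex of degree 5, so every automorphism fixes it; G is not vertex-transitive.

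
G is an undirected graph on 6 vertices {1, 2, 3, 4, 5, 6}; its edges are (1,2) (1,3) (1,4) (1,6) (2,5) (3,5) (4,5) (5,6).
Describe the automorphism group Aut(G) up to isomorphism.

The vertices split by degree into {1, 5} (degree 4) and {2, 3, 4, 6} (degree 2); every edge runs between the two parts, so G is the complete bipartite graph K_{2,4}. Automorphisms preserve the bipartition setwise (since the parts differ in size) and act as S_4 × S_2 within it; |Aut| = 48.

S_4 × S_2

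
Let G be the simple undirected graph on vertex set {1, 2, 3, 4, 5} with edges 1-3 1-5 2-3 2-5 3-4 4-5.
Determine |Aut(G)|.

12

The vertices split by degree into {3, 5} (degree 3) and {1, 2, 4} (degree 2); every edge runs between the two parts, so G is the complete bipartite graph K_{2,3}. Automorphisms preserve the bipartition setwise (since the parts differ in size) and act as S_2 × S_3 within it; |Aut| = 12.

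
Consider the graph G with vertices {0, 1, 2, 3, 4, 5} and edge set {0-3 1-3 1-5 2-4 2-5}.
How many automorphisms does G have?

2

The degree sequence is [1, 2, 2, 2, 1, 2]; the two degree-1 vertices 0 and 4 are the ends of a path, so G = P_6. A path has exactly one nontrivial symmetry — reversal — giving Aut(G) of order 2.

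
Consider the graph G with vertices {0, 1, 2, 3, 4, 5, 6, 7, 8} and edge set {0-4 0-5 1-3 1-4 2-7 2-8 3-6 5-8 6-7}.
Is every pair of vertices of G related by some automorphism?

Yes

G is 2-regular and connected on 9 vertices, i.e. the cycle C_9. C_9 has 9 rotations and 9 reflections, so Aut(C_9) ≅ D_9 of order 18. This group acts transitively on the 9 vertices.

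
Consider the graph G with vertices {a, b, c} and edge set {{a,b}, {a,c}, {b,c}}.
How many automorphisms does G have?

6

Every vertex has degree 2, so G is the complete graph K_3. Any permutation of the 3 vertices preserves K_3, so Aut(K_3) = S_3 of order 3! = 6.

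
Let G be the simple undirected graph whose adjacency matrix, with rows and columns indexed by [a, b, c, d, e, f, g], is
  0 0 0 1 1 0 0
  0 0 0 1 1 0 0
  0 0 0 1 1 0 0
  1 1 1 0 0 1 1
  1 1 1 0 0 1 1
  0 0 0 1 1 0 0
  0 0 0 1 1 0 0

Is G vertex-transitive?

Automorphisms preserve degree, but G has vertices of degree 2 and vertices of degree 5; no automorphism maps one to the other, so G is not vertex-transitive.

No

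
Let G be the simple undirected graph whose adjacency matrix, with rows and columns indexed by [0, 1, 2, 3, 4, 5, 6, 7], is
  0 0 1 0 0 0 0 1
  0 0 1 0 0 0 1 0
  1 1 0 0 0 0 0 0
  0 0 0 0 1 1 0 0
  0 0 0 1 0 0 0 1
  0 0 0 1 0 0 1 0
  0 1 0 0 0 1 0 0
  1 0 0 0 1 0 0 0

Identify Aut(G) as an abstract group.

G is 2-regular and connected on 8 vertices, i.e. the cycle C_8. The automorphisms of the 8-cycle are exactly the symmetries of a regular 8-gon: the dihedral group D_8, |D_8| = 16.

D_8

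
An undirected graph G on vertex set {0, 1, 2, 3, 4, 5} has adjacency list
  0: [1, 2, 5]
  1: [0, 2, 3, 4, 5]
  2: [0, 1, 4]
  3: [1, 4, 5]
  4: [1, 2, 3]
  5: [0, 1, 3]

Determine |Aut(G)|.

10

Vertex 1 is the unique vertex of degree 5; the remaining 5 vertices each have degree 3 and induce a cycle, so G is the wheel on 6 vertices with hub 1. Every automorphism fixes the hub and acts on the rim 5-cycle, so Aut(G) ≅ Aut(C_5) = D_5 of order 10.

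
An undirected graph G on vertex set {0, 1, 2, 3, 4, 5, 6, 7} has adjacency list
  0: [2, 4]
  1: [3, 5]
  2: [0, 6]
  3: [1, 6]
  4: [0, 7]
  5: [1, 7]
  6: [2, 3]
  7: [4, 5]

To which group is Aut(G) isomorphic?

G is 2-regular and connected on 8 vertices, i.e. the cycle C_8. C_8 has 8 rotations and 8 reflections, so Aut(C_8) ≅ D_8 of order 16.

the dihedral group of order 16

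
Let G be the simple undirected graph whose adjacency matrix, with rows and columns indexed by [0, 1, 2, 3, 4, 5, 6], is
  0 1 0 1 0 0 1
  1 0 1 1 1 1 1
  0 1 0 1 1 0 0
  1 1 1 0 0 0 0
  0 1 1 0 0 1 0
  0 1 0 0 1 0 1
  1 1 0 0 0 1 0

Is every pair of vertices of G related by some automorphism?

No

Vertex 1 is the only vertex of degree 6, so every automorphism fixes it; G is not vertex-transitive.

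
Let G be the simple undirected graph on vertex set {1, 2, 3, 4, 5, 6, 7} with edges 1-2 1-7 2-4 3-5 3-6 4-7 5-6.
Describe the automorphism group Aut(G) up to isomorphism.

G has two connected components, {1, 2, 4, 7} and {3, 5, 6}; each is 2-regular, so G = C_4 ⊔ C_3. No automorphism exchanges components of different sizes, hence Aut(G) is the direct product D_4 × D_3, order 48.

D_4 × D_3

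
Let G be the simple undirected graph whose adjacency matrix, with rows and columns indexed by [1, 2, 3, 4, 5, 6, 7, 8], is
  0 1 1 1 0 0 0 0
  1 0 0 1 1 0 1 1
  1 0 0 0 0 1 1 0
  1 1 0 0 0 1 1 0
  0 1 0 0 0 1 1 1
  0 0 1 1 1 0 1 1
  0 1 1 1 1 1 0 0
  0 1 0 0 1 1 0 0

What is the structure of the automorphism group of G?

The degree sequence is [3, 5, 3, 4, 4, 5, 5, 3]. Checking the degree-preserving permutations of the vertex set shows that none except the identity preserves every edge, so Aut(G) is trivial.

{e}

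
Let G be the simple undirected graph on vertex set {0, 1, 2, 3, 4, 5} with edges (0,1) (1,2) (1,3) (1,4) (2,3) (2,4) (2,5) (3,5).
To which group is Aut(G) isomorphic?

Degrees alone do not determine every vertex (e.g. 1 and 2 both have degree 4), but their neighbour-degree multisets differ: N(1) has degrees [1, 2, 3, 4] while N(2) has degrees [2, 2, 3, 4]. Repeating this refinement separates all vertices, so the only automorphism is the identity.

1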